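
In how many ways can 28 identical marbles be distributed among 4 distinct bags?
C(28+4-1, 4-1) = C(31, 3) = 4495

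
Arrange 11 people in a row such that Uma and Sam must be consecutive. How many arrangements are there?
Treat the 2 as one block: (11-2+1)! × 2! = 3628800 × 2 = 7257600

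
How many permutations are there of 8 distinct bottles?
8! = 40320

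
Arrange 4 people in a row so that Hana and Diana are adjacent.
Treat as block: (4-1)! × 2! = 6 × 2 = 12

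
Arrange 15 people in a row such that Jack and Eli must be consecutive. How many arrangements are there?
Treat the 2 as one block: (15-2+1)! × 2! = 87178291200 × 2 = 174356582400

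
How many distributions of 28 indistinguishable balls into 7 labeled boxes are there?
C(28+7-1, 7-1) = C(34, 6) = 1344904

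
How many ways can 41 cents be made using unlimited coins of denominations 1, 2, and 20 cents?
Coefficient of x^41 in 1/(1-x^1) · 1/(1-x^2) · 1/(1-x^20). Case on j = number of 20-cent coins (j = 0..2); remainder r = 41 - 20j is made from {1,2} in ⌊r/2⌋+1 ways. r = 41, 21, 1 → 21 + 11 + 1 = 33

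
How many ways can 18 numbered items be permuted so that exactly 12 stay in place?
Choose the 12 fixed points C(18,12) = 18564, derange the rest: !6 = Σ_{j=0}^{6} (-1)^j·6!/j! = 720 - 720 + 360 - 120 + 30 - 6 + 1 = 265. Product = 18564 × 265 = 4919460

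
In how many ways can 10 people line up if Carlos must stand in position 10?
Fix one position: (10-1)! = 362880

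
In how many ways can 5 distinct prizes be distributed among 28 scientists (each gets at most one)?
P(28,5) = 28!/(28-5)! = 11793600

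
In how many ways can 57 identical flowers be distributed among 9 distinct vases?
C(57+9-1, 9-1) = C(65, 8) = 5047381560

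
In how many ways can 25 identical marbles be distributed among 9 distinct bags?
C(25+9-1, 9-1) = C(33, 8) = 13884156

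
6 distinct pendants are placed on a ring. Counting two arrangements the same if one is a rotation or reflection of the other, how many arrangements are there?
(6-1)!/2 = 120/2 = 60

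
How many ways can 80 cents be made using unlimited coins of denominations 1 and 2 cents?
Coefficient of x^80 in 1/(1-x^1) · 1/(1-x^2). Use j coins of 2 for j = 0..⌊80/2⌋ = 40, the rest in 1s: 40 + 1 = 41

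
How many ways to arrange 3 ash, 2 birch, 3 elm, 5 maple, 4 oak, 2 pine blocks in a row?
19! / (3! × 2! × 3! × 5! × 4! × 2!) = 293318625600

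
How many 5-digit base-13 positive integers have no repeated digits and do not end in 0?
Last digit: 12 nonzero choices. First digit: 11 (nonzero, ≠last). Middle 3: P(11,3) = 990. Total = 130680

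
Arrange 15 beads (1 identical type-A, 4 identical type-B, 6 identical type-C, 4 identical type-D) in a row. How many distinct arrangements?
15! / (1! × 4! × 6! × 4!) = 3153150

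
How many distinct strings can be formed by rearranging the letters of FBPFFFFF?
8! / (6! × 1! × 1!) = 56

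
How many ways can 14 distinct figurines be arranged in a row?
14! = 87178291200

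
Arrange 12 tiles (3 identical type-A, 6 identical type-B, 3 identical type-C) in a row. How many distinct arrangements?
12! / (3! × 6! × 3!) = 18480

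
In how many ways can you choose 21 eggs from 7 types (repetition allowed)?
C(21+7-1, 7-1) = C(27, 6) = 296010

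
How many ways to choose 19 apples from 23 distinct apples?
C(23,19) = 23!/(19!×4!) = 8855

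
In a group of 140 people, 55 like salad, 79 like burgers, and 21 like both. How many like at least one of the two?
|A∪B| = |A| + |B| - |A∩B| = 55 + 79 - 21 = 113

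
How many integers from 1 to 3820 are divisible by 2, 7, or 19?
⌊3820/2⌋+⌊3820/7⌋+⌊3820/19⌋ - ⌊3820/14⌋-⌊3820/38⌋-⌊3820/133⌋ + ⌊3820/266⌋ = 1910+545+201 - 272-100-28 + 14 = 2270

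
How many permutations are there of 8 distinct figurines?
8! = 40320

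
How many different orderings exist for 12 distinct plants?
12! = 479001600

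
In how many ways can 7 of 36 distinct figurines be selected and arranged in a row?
P(36,7) = 36!/(36-7)! = 42072307200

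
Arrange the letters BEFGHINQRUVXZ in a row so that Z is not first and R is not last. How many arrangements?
By inclusion-exclusion: 13! - 2×(13-1)! + (13-2)! = 6227020800 - 958003200 + 39916800 = 5308934400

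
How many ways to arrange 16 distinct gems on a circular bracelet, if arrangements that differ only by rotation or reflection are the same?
(16-1)!/2 = 1307674368000/2 = 653837184000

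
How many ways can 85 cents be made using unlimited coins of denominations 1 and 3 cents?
Coefficient of x^85 in 1/(1-x^1) · 1/(1-x^3). Use j coins of 3 for j = 0..⌊85/3⌋ = 28, the rest in 1s: 28 + 1 = 29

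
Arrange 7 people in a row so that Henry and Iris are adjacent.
Treat as block: (7-1)! × 2! = 720 × 2 = 1440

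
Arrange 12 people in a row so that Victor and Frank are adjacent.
Treat as block: (12-1)! × 2! = 39916800 × 2 = 79833600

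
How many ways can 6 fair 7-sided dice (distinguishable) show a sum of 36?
Coefficient of x^36 in (x + x² + ... + x^7)^6. By inclusion-exclusion on dice exceeding 7: Σ_j (-1)^j C(6,j)·C(36-1-7j, 5) = C(6,0)·C(35,5) - C(6,1)·C(28,5) + C(6,2)·C(21,5) - C(6,3)·C(14,5) + C(6,4)·C(7,5) = 1·324632 - 6·98280 + 15·20349 - 20·2002 + 15·21 = 462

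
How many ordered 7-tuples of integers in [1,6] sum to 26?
Coefficient of x^26 in (x + x² + ... + x^6)^7. By inclusion-exclusion on dice exceeding 6: Σ_j (-1)^j C(7,j)·C(26-1-6j, 6) = C(7,0)·C(25,6) - C(7,1)·C(19,6) + C(7,2)·C(13,6) - C(7,3)·C(7,6) = 1·177100 - 7·27132 + 21·1716 - 35·7 = 22967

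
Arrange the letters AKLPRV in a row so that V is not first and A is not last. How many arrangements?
By inclusion-exclusion: 6! - 2×(6-1)! + (6-2)! = 720 - 240 + 24 = 504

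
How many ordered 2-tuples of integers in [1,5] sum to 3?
Coefficient of x^3 in (x + x² + ... + x^5)^2. By inclusion-exclusion on dice exceeding 5: Σ_j (-1)^j C(2,j)·C(3-1-5j, 1) = C(2,0)·C(2,1) = 1·2 = 2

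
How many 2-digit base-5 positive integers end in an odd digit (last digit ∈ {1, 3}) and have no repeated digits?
Last∈{1,3}. Last=0: 0. Last nonzero: 2×3×P(3,0) = 6. Total = 6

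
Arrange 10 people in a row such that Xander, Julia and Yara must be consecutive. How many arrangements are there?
Treat the 3 as one block: (10-3+1)! × 3! = 40320 × 6 = 241920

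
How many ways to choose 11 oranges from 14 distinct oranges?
C(14,11) = 14!/(11!×3!) = 364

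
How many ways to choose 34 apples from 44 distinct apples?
C(44,34) = 44!/(34!×10!) = 2481256778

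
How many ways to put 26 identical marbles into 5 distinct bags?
C(26+5-1, 5-1) = C(30, 4) = 27405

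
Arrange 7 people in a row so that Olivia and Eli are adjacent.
Treat as block: (7-1)! × 2! = 720 × 2 = 1440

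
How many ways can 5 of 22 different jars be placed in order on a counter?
P(22,5) = 22!/(22-5)! = 3160080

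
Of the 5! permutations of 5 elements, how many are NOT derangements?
Complement of the derangements. !5 = Σ_{j=0}^{5} (-1)^j·5!/j! = 120 - 120 + 60 - 20 + 5 - 1 = 44. 5! - !5 = 120 - 44 = 76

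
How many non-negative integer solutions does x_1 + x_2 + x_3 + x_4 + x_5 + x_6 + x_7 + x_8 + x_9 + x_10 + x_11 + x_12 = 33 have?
C(33+12-1, 12-1) = C(44, 11) = 7669339132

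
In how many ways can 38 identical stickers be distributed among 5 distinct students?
C(38+5-1, 5-1) = C(42, 4) = 111930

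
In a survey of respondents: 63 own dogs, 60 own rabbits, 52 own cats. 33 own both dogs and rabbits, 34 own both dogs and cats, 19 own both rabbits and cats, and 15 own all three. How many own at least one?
|A∪B∪C| = 63+60+52-33-34-19+15 = 104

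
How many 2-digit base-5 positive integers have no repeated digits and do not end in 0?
Last digit: 4 nonzero choices. First digit: 3 (nonzero, ≠last). Middle 0: P(3,0) = 1. Total = 12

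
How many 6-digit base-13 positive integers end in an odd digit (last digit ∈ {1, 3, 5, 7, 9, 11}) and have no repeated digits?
Last∈{1,3,5,7,9,11}. Last=0: 0. Last nonzero: 6×11×P(11,4) = 522720. Total = 522720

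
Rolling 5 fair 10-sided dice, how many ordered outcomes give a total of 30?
Coefficient of x^30 in (x + x² + ... + x^10)^5. By inclusion-exclusion on dice exceeding 10: Σ_j (-1)^j C(5,j)·C(30-1-10j, 4) = C(5,0)·C(29,4) - C(5,1)·C(19,4) + C(5,2)·C(9,4) = 1·23751 - 5·3876 + 10·126 = 5631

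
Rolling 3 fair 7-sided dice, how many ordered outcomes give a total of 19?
Coefficient of x^19 in (x + x² + ... + x^7)^3. By inclusion-exclusion on dice exceeding 7: Σ_j (-1)^j C(3,j)·C(19-1-7j, 2) = C(3,0)·C(18,2) - C(3,1)·C(11,2) + C(3,2)·C(4,2) = 1·153 - 3·55 + 3·6 = 6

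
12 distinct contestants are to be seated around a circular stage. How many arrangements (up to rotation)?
Circular: fix one position, arrange the rest. (12-1)! = 39916800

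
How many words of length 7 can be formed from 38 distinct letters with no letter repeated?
P(38,7) = 38!/(38-7)! = 63606090240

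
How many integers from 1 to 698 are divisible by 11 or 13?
⌊698/11⌋ + ⌊698/13⌋ - ⌊698/143⌋ = 63 + 53 - 4 = 112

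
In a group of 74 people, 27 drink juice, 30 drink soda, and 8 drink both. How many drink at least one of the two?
|A∪B| = |A| + |B| - |A∩B| = 27 + 30 - 8 = 49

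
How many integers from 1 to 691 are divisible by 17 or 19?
⌊691/17⌋ + ⌊691/19⌋ - ⌊691/323⌋ = 40 + 36 - 2 = 74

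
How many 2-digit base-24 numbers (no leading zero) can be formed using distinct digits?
First digit: 23 choices (nonzero). Then descending: 23 × 23 = 529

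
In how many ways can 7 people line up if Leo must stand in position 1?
Fix one position: (7-1)! = 720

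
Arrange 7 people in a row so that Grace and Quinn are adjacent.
Treat as block: (7-1)! × 2! = 720 × 2 = 1440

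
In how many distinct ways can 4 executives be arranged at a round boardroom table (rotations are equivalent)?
Circular: fix one position, arrange the rest. (4-1)! = 6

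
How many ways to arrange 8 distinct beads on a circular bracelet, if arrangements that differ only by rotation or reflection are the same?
(8-1)!/2 = 5040/2 = 2520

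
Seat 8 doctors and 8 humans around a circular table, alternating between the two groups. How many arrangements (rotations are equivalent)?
Fix one of the doctors: (8-1)! ways for the remaining doctors, × 8! ways for the humans = 5040 × 40320 = 203212800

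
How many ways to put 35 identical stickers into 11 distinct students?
C(35+11-1, 11-1) = C(45, 10) = 3190187286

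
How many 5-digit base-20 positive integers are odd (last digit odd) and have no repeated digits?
Last∈{1,3,5,7,9,11,13,15,17,19}. Last=0: 0. Last nonzero: 10×18×P(18,3) = 881280. Total = 881280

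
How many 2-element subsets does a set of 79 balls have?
C(79,2) = 79!/(2!×77!) = 3081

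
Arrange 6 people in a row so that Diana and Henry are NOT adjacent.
Total - adjacent = 6! - (6-1)!×2 = 720 - 240 = 480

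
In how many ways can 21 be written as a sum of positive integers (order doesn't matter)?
Pentagonal recurrence p(n) = p(n-1) + p(n-2) - p(n-5) - p(n-7) + p(n-12) + p(n-15) - ... gives p(0..20) = 1, 1, 2, 3, 5, 7, 11, 15, 22, 30, 42, 56, 77, 101, 135, 176, 231, 297, 385, 490, 627. p(21) = p(20) + p(19) - p(16) - p(14) + p(9) + p(6) = 627 + 490 - 231 - 135 + 30 + 11 = 792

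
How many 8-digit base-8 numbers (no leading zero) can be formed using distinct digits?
First digit: 7 choices (nonzero). Then descending: 7 × 7 × 6 × 5 × 4 × 3 × 2 × 1 = 35280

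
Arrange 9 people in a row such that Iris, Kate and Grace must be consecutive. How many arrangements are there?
Treat the 3 as one block: (9-3+1)! × 3! = 5040 × 6 = 30240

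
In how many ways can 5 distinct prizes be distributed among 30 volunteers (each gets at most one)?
P(30,5) = 30!/(30-5)! = 17100720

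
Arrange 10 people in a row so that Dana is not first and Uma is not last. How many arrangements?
By inclusion-exclusion: 10! - 2×(10-1)! + (10-2)! = 3628800 - 725760 + 40320 = 2943360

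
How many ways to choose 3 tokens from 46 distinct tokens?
C(46,3) = 46!/(3!×43!) = 15180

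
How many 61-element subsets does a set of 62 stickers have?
C(62,61) = 62!/(61!×1!) = 62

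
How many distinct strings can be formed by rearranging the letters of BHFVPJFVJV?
10! / (3! × 1! × 2! × 2! × 1! × 1!) = 151200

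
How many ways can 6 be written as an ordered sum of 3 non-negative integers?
C(6+3-1, 3-1) = C(8, 2) = 28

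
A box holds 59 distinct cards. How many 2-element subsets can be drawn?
C(59,2) = 59!/(2!×57!) = 1711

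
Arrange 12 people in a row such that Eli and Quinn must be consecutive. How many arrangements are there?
Treat the 2 as one block: (12-2+1)! × 2! = 39916800 × 2 = 79833600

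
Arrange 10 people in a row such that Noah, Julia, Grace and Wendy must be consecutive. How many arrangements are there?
Treat the 4 as one block: (10-4+1)! × 4! = 5040 × 24 = 120960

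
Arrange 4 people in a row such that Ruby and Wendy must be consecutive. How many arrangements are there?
Treat the 2 as one block: (4-2+1)! × 2! = 6 × 2 = 12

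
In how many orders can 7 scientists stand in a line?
7! = 5040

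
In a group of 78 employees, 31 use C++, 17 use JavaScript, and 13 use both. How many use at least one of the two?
|A∪B| = |A| + |B| - |A∩B| = 31 + 17 - 13 = 35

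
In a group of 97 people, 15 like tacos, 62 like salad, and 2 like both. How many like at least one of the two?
|A∪B| = |A| + |B| - |A∩B| = 15 + 62 - 2 = 75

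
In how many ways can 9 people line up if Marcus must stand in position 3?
Fix one position: (9-1)! = 40320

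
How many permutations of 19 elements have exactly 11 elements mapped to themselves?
Choose the 11 fixed points C(19,11) = 75582, derange the rest: !8 = Σ_{j=0}^{8} (-1)^j·8!/j! = 40320 - 40320 + 20160 - 6720 + 1680 - 336 + 56 - 8 + 1 = 14833. Product = 75582 × 14833 = 1121107806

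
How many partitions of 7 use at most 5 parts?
By conjugation, equals partitions of 7 into parts ≤ 5. Let r_j(i) = number of partitions of i into parts ≤ j, for i = 0..7. r_1(i) = 1 for all i; r_j(i) = r_{j-1}(i) + r_j(i-j). Rows j = 2..5: ≤2: 1 1 2 2 3 3 4 4; ≤3: 1 1 2 3 4 5 7 8; ≤4: 1 1 2 3 5 6 9 11; ≤5: 1 1 2 3 5 7 10 13. r_5(7) = 13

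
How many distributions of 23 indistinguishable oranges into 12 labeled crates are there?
C(23+12-1, 12-1) = C(34, 11) = 286097760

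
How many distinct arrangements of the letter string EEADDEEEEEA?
11! / (2! × 7! × 2!) = 1980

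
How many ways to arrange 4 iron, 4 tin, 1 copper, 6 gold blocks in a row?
15! / (4! × 4! × 1! × 6!) = 3153150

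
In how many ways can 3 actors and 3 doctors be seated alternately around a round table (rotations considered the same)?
Fix one of the actors: (3-1)! ways for the remaining actors, × 3! ways for the doctors = 2 × 6 = 12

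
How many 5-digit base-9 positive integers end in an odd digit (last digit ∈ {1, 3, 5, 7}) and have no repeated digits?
Last∈{1,3,5,7}. Last=0: 0. Last nonzero: 4×7×P(7,3) = 5880. Total = 5880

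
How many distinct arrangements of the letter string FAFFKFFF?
8! / (1! × 1! × 6!) = 56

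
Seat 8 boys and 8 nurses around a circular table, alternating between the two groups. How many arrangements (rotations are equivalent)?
Fix one of the boys: (8-1)! ways for the remaining boys, × 8! ways for the nurses = 5040 × 40320 = 203212800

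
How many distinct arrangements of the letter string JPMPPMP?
7! / (2! × 1! × 4!) = 105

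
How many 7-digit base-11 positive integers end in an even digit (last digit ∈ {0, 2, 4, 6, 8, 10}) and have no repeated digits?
Last∈{0,2,4,6,8,10}. Last=0: 151200. Last nonzero: 5×9×P(9,5) = 680400. Total = 831600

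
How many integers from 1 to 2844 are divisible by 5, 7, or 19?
⌊2844/5⌋+⌊2844/7⌋+⌊2844/19⌋ - ⌊2844/35⌋-⌊2844/95⌋-⌊2844/133⌋ + ⌊2844/665⌋ = 568+406+149 - 81-29-21 + 4 = 996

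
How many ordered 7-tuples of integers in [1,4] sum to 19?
Coefficient of x^19 in (x + x² + ... + x^4)^7. By inclusion-exclusion on dice exceeding 4: Σ_j (-1)^j C(7,j)·C(19-1-4j, 6) = C(7,0)·C(18,6) - C(7,1)·C(14,6) + C(7,2)·C(10,6) - C(7,3)·C(6,6) = 1·18564 - 7·3003 + 21·210 - 35·1 = 1918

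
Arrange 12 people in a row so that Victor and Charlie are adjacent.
Treat as block: (12-1)! × 2! = 39916800 × 2 = 79833600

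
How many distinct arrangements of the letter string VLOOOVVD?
8! / (3! × 3! × 1! × 1!) = 1120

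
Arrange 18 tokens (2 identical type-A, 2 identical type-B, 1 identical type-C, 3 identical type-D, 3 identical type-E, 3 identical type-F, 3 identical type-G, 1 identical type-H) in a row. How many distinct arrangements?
18! / (2! × 2! × 1! × 3! × 3! × 3! × 3! × 1!) = 1235025792000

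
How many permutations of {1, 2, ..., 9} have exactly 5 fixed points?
Choose the 5 fixed points C(9,5) = 126, derange the rest: !4 = Σ_{j=0}^{4} (-1)^j·4!/j! = 24 - 24 + 12 - 4 + 1 = 9. Product = 126 × 9 = 1134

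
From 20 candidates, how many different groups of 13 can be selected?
C(20,13) = 20!/(13!×7!) = 77520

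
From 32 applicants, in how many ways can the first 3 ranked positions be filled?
P(32,3) = 32!/(32-3)! = 29760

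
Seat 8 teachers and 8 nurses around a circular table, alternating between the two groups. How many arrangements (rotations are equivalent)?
Fix one of the teachers: (8-1)! ways for the remaining teachers, × 8! ways for the nurses = 5040 × 40320 = 203212800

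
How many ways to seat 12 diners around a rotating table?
Circular: fix one position, arrange the rest. (12-1)! = 39916800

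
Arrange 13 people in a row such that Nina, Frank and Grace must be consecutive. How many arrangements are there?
Treat the 3 as one block: (13-3+1)! × 3! = 39916800 × 6 = 239500800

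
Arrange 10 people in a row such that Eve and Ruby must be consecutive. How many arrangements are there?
Treat the 2 as one block: (10-2+1)! × 2! = 362880 × 2 = 725760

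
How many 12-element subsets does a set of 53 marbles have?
C(53,12) = 53!/(12!×41!) = 266783135710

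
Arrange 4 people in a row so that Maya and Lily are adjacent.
Treat as block: (4-1)! × 2! = 6 × 2 = 12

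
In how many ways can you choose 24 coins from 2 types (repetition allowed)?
C(24+2-1, 2-1) = C(25, 1) = 25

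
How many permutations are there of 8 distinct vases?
8! = 40320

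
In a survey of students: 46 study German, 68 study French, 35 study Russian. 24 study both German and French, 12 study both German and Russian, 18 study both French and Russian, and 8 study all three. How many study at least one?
|A∪B∪C| = 46+68+35-24-12-18+8 = 103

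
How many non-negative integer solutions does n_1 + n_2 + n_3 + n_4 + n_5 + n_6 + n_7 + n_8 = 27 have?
C(27+8-1, 8-1) = C(34, 7) = 5379616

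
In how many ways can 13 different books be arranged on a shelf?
13! = 6227020800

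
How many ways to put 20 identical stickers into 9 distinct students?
C(20+9-1, 9-1) = C(28, 8) = 3108105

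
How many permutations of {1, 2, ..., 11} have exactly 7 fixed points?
Choose the 7 fixed points C(11,7) = 330, derange the rest: !4 = Σ_{j=0}^{4} (-1)^j·4!/j! = 24 - 24 + 12 - 4 + 1 = 9. Product = 330 × 9 = 2970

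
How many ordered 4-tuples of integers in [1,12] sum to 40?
Coefficient of x^40 in (x + x² + ... + x^12)^4. By inclusion-exclusion on dice exceeding 12: Σ_j (-1)^j C(4,j)·C(40-1-12j, 3) = C(4,0)·C(39,3) - C(4,1)·C(27,3) + C(4,2)·C(15,3) - C(4,3)·C(3,3) = 1·9139 - 4·2925 + 6·455 - 4·1 = 165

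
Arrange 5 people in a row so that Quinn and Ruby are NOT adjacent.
Total - adjacent = 5! - (5-1)!×2 = 120 - 48 = 72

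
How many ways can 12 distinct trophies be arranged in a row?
12! = 479001600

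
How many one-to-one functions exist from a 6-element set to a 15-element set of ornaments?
P(15,6) = 15!/(15-6)! = 3603600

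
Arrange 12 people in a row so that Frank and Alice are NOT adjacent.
Total - adjacent = 12! - (12-1)!×2 = 479001600 - 79833600 = 399168000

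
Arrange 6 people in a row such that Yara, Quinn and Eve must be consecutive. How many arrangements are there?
Treat the 3 as one block: (6-3+1)! × 3! = 24 × 6 = 144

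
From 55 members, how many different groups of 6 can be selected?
C(55,6) = 55!/(6!×49!) = 28989675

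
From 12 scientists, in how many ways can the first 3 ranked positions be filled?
P(12,3) = 12!/(12-3)! = 1320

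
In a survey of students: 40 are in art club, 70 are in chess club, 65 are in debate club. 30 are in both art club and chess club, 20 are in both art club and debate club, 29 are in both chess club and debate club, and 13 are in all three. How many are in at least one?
|A∪B∪C| = 40+70+65-30-20-29+13 = 109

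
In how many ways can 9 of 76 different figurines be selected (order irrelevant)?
C(76,9) = 76!/(9!×67!) = 142466675900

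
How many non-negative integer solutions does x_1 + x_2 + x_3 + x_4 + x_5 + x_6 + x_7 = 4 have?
C(4+7-1, 7-1) = C(10, 6) = 210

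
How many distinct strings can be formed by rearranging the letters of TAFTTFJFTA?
10! / (3! × 4! × 2! × 1!) = 12600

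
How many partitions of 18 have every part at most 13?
Let r_j(i) = number of partitions of i into parts ≤ j, for i = 0..18. r_1(i) = 1 for all i; r_j(i) = r_{j-1}(i) + r_j(i-j). Rows j = 2..13: ≤2: 1 1 2 2 3 3 4 4 5 5 6 6 7 7 8 8 9 9 10; ≤3: 1 1 2 3 4 5 7 8 10 12 14 16 19 21 24 27 30 33 37; ≤4: 1 1 2 3 5 6 9 11 15 18 23 27 34 39 47 54 64 72 84; ≤5: 1 1 2 3 5 7 10 13 18 23 30 37 47 57 70 84 101 119 141; ≤6: 1 1 2 3 5 7 11 14 20 26 35 44 58 71 90 110 136 163 199; ≤7: 1 1 2 3 5 7 11 15 21 28 38 49 65 82 105 131 164 201 248; ≤8: 1 1 2 3 5 7 11 15 22 29 40 52 70 89 116 146 186 230 288; ≤9: 1 1 2 3 5 7 11 15 22 30 41 54 73 94 123 157 201 252 318; ≤10: 1 1 2 3 5 7 11 15 22 30 42 55 75 97 128 164 212 267 340; ≤11: 1 1 2 3 5 7 11 15 22 30 42 56 76 99 131 169 219 278 355; ≤12: 1 1 2 3 5 7 11 15 22 30 42 56 77 100 133 172 224 285 366; ≤13: 1 1 2 3 5 7 11 15 22 30 42 56 77 101 134 174 227 290 373. r_13(18) = 373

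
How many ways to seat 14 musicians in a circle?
Circular: fix one position, arrange the rest. (14-1)! = 6227020800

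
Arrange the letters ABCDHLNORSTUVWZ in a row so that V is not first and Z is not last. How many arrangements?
By inclusion-exclusion: 15! - 2×(15-1)! + (15-2)! = 1307674368000 - 174356582400 + 6227020800 = 1139544806400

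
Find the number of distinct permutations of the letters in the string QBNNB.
5! / (2! × 1! × 2!) = 30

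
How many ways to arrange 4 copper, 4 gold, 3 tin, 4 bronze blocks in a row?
15! / (4! × 4! × 3! × 4!) = 15765750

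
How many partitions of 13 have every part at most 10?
Let r_j(i) = number of partitions of i into parts ≤ j, for i = 0..13. r_1(i) = 1 for all i; r_j(i) = r_{j-1}(i) + r_j(i-j). Rows j = 2..10: ≤2: 1 1 2 2 3 3 4 4 5 5 6 6 7 7; ≤3: 1 1 2 3 4 5 7 8 10 12 14 16 19 21; ≤4: 1 1 2 3 5 6 9 11 15 18 23 27 34 39; ≤5: 1 1 2 3 5 7 10 13 18 23 30 37 47 57; ≤6: 1 1 2 3 5 7 11 14 20 26 35 44 58 71; ≤7: 1 1 2 3 5 7 11 15 21 28 38 49 65 82; ≤8: 1 1 2 3 5 7 11 15 22 29 40 52 70 89; ≤9: 1 1 2 3 5 7 11 15 22 30 41 54 73 94; ≤10: 1 1 2 3 5 7 11 15 22 30 42 55 75 97. r_10(13) = 97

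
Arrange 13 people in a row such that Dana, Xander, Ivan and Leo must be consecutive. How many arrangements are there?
Treat the 4 as one block: (13-4+1)! × 4! = 3628800 × 24 = 87091200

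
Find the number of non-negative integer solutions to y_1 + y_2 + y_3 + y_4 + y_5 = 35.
C(35+5-1, 5-1) = C(39, 4) = 82251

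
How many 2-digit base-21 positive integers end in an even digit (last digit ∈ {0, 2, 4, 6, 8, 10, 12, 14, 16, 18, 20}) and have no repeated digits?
Last∈{0,2,4,6,8,10,12,14,16,18,20}. Last=0: 20. Last nonzero: 10×19×P(19,0) = 190. Total = 210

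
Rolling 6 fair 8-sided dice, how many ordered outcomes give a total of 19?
Coefficient of x^19 in (x + x² + ... + x^8)^6. By inclusion-exclusion on dice exceeding 8: Σ_j (-1)^j C(6,j)·C(19-1-8j, 5) = C(6,0)·C(18,5) - C(6,1)·C(10,5) = 1·8568 - 6·252 = 7056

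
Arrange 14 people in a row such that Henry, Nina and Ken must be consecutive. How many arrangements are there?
Treat the 3 as one block: (14-3+1)! × 3! = 479001600 × 6 = 2874009600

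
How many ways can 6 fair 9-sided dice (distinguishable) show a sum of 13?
Coefficient of x^13 in (x + x² + ... + x^9)^6. By inclusion-exclusion on dice exceeding 9: Σ_j (-1)^j C(6,j)·C(13-1-9j, 5) = C(6,0)·C(12,5) = 1·792 = 792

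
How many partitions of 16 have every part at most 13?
Let r_j(i) = number of partitions of i into parts ≤ j, for i = 0..16. r_1(i) = 1 for all i; r_j(i) = r_{j-1}(i) + r_j(i-j). Rows j = 2..13: ≤2: 1 1 2 2 3 3 4 4 5 5 6 6 7 7 8 8 9; ≤3: 1 1 2 3 4 5 7 8 10 12 14 16 19 21 24 27 30; ≤4: 1 1 2 3 5 6 9 11 15 18 23 27 34 39 47 54 64; ≤5: 1 1 2 3 5 7 10 13 18 23 30 37 47 57 70 84 101; ≤6: 1 1 2 3 5 7 11 14 20 26 35 44 58 71 90 110 136; ≤7: 1 1 2 3 5 7 11 15 21 28 38 49 65 82 105 131 164; ≤8: 1 1 2 3 5 7 11 15 22 29 40 52 70 89 116 146 186; ≤9: 1 1 2 3 5 7 11 15 22 30 41 54 73 94 123 157 201; ≤10: 1 1 2 3 5 7 11 15 22 30 42 55 75 97 128 164 212; ≤11: 1 1 2 3 5 7 11 15 22 30 42 56 76 99 131 169 219; ≤12: 1 1 2 3 5 7 11 15 22 30 42 56 77 100 133 172 224; ≤13: 1 1 2 3 5 7 11 15 22 30 42 56 77 101 134 174 227. r_13(16) = 227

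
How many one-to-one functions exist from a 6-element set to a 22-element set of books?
P(22,6) = 22!/(22-6)! = 53721360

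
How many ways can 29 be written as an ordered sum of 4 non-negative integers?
C(29+4-1, 4-1) = C(32, 3) = 4960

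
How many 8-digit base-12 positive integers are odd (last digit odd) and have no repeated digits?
Last∈{1,3,5,7,9,11}. Last=0: 0. Last nonzero: 6×10×P(10,6) = 9072000. Total = 9072000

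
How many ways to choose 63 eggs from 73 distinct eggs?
C(73,63) = 73!/(63!×10!) = 621324937376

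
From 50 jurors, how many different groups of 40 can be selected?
C(50,40) = 50!/(40!×10!) = 10272278170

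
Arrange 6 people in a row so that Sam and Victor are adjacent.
Treat as block: (6-1)! × 2! = 120 × 2 = 240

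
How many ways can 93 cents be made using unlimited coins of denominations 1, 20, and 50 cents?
Coefficient of x^93 in 1/(1-x^1) · 1/(1-x^20) · 1/(1-x^50). Case on j = number of 50-cent coins (j = 0..1); remainder r = 93 - 50j is made from {1,20} in ⌊r/20⌋+1 ways. r = 93, 43 → 5 + 3 = 8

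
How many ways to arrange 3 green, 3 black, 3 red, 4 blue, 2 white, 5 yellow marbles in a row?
20! / (3! × 3! × 3! × 4! × 2! × 5!) = 1955457504000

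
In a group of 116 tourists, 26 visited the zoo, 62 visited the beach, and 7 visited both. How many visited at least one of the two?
|A∪B| = |A| + |B| - |A∩B| = 26 + 62 - 7 = 81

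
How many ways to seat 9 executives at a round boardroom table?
Circular: fix one position, arrange the rest. (9-1)! = 40320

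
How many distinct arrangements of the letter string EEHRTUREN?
9! / (2! × 1! × 1! × 1! × 1! × 3!) = 30240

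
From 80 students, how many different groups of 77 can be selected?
C(80,77) = 80!/(77!×3!) = 82160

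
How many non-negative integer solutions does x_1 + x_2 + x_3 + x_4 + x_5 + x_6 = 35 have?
C(35+6-1, 6-1) = C(40, 5) = 658008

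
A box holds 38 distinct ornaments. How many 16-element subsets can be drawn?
C(38,16) = 38!/(16!×22!) = 22239974430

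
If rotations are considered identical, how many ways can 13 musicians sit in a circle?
Circular: fix one position, arrange the rest. (13-1)! = 479001600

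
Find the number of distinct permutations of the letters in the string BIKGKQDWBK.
10! / (1! × 1! × 2! × 1! × 3! × 1! × 1!) = 302400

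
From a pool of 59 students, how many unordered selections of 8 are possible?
C(59,8) = 59!/(8!×51!) = 2217471399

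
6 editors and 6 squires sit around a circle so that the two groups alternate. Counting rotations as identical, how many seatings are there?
Fix one of the editors: (6-1)! ways for the remaining editors, × 6! ways for the squires = 120 × 720 = 86400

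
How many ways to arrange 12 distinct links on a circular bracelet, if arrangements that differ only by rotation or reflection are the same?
(12-1)!/2 = 39916800/2 = 19958400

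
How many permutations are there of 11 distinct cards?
11! = 39916800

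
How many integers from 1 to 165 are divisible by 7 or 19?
⌊165/7⌋ + ⌊165/19⌋ - ⌊165/133⌋ = 23 + 8 - 1 = 30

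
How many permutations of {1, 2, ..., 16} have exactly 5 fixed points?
Choose the 5 fixed points C(16,5) = 4368, derange the rest: !11 = Σ_{j=0}^{11} (-1)^j·11!/j! = 39916800 - 39916800 + 19958400 - 6652800 + 1663200 - 332640 + 55440 - 7920 + 990 - 110 + 11 - 1 = 14684570. Product = 4368 × 14684570 = 64142201760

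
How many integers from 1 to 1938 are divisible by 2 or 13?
⌊1938/2⌋ + ⌊1938/13⌋ - ⌊1938/26⌋ = 969 + 149 - 74 = 1044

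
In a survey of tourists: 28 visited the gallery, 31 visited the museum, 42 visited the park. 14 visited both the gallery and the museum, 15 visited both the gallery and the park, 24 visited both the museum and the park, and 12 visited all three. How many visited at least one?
|A∪B∪C| = 28+31+42-14-15-24+12 = 60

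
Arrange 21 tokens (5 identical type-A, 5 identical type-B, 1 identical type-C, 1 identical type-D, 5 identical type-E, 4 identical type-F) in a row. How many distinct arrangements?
21! / (5! × 5! × 1! × 1! × 5! × 4!) = 1231938227520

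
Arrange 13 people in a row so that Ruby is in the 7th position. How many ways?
Fix one position: (13-1)! = 479001600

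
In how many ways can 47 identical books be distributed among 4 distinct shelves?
C(47+4-1, 4-1) = C(50, 3) = 19600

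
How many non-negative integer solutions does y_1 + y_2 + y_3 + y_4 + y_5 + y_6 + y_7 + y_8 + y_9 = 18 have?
C(18+9-1, 9-1) = C(26, 8) = 1562275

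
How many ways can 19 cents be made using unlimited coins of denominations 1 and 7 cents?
Coefficient of x^19 in 1/(1-x^1) · 1/(1-x^7). Use j coins of 7 for j = 0..⌊19/7⌋ = 2, the rest in 1s: 2 + 1 = 3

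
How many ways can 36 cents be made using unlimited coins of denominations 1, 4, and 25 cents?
Coefficient of x^36 in 1/(1-x^1) · 1/(1-x^4) · 1/(1-x^25). Case on j = number of 25-cent coins (j = 0..1); remainder r = 36 - 25j is made from {1,4} in ⌊r/4⌋+1 ways. r = 36, 11 → 10 + 3 = 13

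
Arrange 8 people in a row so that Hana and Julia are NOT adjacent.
Total - adjacent = 8! - (8-1)!×2 = 40320 - 10080 = 30240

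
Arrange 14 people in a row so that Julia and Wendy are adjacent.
Treat as block: (14-1)! × 2! = 6227020800 × 2 = 12454041600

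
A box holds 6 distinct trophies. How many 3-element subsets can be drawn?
C(6,3) = 6!/(3!×3!) = 20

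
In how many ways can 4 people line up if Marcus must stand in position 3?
Fix one position: (4-1)! = 6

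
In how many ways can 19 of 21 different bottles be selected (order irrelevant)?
C(21,19) = 21!/(19!×2!) = 210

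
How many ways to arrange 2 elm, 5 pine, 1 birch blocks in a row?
8! / (2! × 5! × 1!) = 168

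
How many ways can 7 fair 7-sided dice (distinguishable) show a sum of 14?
Coefficient of x^14 in (x + x² + ... + x^7)^7. By inclusion-exclusion on dice exceeding 7: Σ_j (-1)^j C(7,j)·C(14-1-7j, 6) = C(7,0)·C(13,6) - C(7,1)·C(6,6) = 1·1716 - 7·1 = 1709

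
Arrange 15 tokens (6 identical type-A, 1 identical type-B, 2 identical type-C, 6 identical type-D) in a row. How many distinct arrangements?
15! / (6! × 1! × 2! × 6!) = 1261260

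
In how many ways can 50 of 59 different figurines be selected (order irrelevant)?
C(59,50) = 59!/(50!×9!) = 12565671261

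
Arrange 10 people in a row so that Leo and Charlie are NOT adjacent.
Total - adjacent = 10! - (10-1)!×2 = 3628800 - 725760 = 2903040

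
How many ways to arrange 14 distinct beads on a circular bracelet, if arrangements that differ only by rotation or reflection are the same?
(14-1)!/2 = 6227020800/2 = 3113510400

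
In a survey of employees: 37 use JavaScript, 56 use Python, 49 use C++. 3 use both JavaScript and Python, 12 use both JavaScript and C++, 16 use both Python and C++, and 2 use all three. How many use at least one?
|A∪B∪C| = 37+56+49-3-12-16+2 = 113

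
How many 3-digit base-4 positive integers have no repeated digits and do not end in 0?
Last digit: 3 nonzero choices. First digit: 2 (nonzero, ≠last). Middle 1: P(2,1) = 2. Total = 12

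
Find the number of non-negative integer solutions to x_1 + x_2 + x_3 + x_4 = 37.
C(37+4-1, 4-1) = C(40, 3) = 9880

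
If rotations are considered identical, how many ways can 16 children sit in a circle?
Circular: fix one position, arrange the rest. (16-1)! = 1307674368000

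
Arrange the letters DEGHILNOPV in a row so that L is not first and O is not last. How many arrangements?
By inclusion-exclusion: 10! - 2×(10-1)! + (10-2)! = 3628800 - 725760 + 40320 = 2943360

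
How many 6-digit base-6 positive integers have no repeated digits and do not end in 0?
Last digit: 5 nonzero choices. First digit: 4 (nonzero, ≠last). Middle 4: P(4,4) = 24. Total = 480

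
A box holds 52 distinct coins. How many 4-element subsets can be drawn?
C(52,4) = 52!/(4!×48!) = 270725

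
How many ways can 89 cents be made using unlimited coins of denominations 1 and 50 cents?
Coefficient of x^89 in 1/(1-x^1) · 1/(1-x^50). Use j coins of 50 for j = 0..⌊89/50⌋ = 1, the rest in 1s: 1 + 1 = 2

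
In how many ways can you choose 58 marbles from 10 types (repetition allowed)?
C(58+10-1, 10-1) = C(67, 9) = 42757703560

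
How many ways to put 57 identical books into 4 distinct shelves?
C(57+4-1, 4-1) = C(60, 3) = 34220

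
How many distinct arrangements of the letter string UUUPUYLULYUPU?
13! / (2! × 2! × 7! × 2!) = 154440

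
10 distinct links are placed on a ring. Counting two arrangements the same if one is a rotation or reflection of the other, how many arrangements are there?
(10-1)!/2 = 362880/2 = 181440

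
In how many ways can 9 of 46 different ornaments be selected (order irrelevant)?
C(46,9) = 46!/(9!×37!) = 1101716330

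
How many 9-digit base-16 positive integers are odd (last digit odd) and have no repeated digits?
Last∈{1,3,5,7,9,11,13,15}. Last=0: 0. Last nonzero: 8×14×P(14,7) = 1937295360. Total = 1937295360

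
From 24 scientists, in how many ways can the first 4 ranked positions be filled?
P(24,4) = 24!/(24-4)! = 255024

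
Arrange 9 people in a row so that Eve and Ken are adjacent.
Treat as block: (9-1)! × 2! = 40320 × 2 = 80640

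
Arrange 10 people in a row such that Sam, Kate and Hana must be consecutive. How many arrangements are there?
Treat the 3 as one block: (10-3+1)! × 3! = 40320 × 6 = 241920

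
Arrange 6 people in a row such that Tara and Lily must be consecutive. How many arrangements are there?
Treat the 2 as one block: (6-2+1)! × 2! = 120 × 2 = 240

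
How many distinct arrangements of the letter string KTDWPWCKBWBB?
12! / (1! × 3! × 3! × 2! × 1! × 1! × 1!) = 6652800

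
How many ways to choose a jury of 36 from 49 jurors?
C(49,36) = 49!/(36!×13!) = 262596783764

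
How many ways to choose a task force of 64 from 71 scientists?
C(71,64) = 71!/(64!×7!) = 1329890705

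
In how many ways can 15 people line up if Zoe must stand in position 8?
Fix one position: (15-1)! = 87178291200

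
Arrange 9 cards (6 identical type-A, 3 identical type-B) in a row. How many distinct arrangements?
9! / (6! × 3!) = 84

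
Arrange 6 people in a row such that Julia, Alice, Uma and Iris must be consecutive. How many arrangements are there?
Treat the 4 as one block: (6-4+1)! × 4! = 6 × 24 = 144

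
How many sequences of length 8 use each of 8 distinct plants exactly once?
8! = 40320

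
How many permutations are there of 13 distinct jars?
13! = 6227020800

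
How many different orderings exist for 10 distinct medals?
10! = 3628800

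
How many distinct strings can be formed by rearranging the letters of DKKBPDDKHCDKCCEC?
16! / (4! × 1! × 1! × 4! × 1! × 4! × 1!) = 1513512000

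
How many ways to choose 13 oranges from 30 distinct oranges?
C(30,13) = 30!/(13!×17!) = 119759850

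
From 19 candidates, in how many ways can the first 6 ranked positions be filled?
P(19,6) = 19!/(19-6)! = 19535040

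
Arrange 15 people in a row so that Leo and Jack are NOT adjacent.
Total - adjacent = 15! - (15-1)!×2 = 1307674368000 - 174356582400 = 1133317785600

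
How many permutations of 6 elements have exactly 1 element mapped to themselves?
Choose the 1 fixed point C(6,1) = 6, derange the rest: !5 = Σ_{j=0}^{5} (-1)^j·5!/j! = 120 - 120 + 60 - 20 + 5 - 1 = 44. Product = 6 × 44 = 264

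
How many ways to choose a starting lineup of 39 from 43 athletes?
C(43,39) = 43!/(39!×4!) = 123410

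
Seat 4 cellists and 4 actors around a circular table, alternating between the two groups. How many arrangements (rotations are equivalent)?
Fix one of the cellists: (4-1)! ways for the remaining cellists, × 4! ways for the actors = 6 × 24 = 144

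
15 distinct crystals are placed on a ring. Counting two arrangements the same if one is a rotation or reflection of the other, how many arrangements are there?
(15-1)!/2 = 87178291200/2 = 43589145600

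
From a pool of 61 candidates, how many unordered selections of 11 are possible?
C(61,11) = 61!/(11!×50!) = 418094152866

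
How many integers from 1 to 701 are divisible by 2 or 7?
⌊701/2⌋ + ⌊701/7⌋ - ⌊701/14⌋ = 350 + 100 - 50 = 400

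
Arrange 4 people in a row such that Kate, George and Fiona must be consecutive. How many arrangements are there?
Treat the 3 as one block: (4-3+1)! × 3! = 2 × 6 = 12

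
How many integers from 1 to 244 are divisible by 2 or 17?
⌊244/2⌋ + ⌊244/17⌋ - ⌊244/34⌋ = 122 + 14 - 7 = 129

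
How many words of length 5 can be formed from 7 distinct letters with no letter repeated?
P(7,5) = 7!/(7-5)! = 2520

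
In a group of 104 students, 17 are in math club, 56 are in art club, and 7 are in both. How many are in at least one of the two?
|A∪B| = |A| + |B| - |A∩B| = 17 + 56 - 7 = 66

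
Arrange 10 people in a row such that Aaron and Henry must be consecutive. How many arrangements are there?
Treat the 2 as one block: (10-2+1)! × 2! = 362880 × 2 = 725760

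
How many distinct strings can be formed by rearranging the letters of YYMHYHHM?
8! / (3! × 3! × 2!) = 560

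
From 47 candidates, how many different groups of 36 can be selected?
C(47,36) = 47!/(36!×11!) = 17417133617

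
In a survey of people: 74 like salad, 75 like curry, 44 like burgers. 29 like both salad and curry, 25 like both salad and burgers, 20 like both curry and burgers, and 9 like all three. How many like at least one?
|A∪B∪C| = 74+75+44-29-25-20+9 = 128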